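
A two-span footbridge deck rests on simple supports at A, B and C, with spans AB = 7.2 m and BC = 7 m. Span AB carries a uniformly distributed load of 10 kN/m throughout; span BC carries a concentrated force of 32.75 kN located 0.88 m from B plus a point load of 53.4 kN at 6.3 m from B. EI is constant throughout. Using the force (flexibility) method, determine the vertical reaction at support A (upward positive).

R_A = 28.55 kN

Take M_B as the redundant. Released structure: two simple spans AB and BC with a hinge at B.
Discontinuity in slope at B on the released structure — sum the simple-span end rotations:
  span AB: UDL 10: wL³/(24EI) = 155.5/EI
  span BC: point load 32.75 at a = 0.88: Pab(L + b)/(6LEI) = 55.1/EI
  span BC: point load 53.4 at a = 6.3: Pab(L + b)/(6LEI) = 43.17/EI
  relative rotation θ_0 = (155.5 + 98.27)/EI = 253.8/EI
A unit hogging moment at B produces rotation L₁/(3EI) + L₂/(3EI) = 4.733/EI.
Compatibility: M_B·(L₁+L₂)/(3EI) = θ_0, giving M_B = 53.62 kN·m (hogging).
Span AB, ΣM about A with M_B applied at B: R_B^{AB}·7.2 = 259.2 + 53.62, so R_B^{AB} = 43.45 kN and R_A = 72 − 43.45 = 28.55 kN.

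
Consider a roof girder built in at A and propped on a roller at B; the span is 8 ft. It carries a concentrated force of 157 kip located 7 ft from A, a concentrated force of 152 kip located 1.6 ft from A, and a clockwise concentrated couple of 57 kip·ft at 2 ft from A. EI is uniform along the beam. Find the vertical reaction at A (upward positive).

Remove the prop at B; the released (primary) structure is a cantilever built in at A.
Downward deflection at the released point B due to the loads:
  point load 157 at a = 7: Pa²(3L − a)/(6EI) = 21797/EI
  point load 152 at a = 1.6: Pa²(3L − a)/(6EI) = 1453/EI
  clockwise couple 57 at a = 2: M₀a(2L − a)/(2EI) = 798/EI
  δ_0 = 24048/EI
Flexibility coefficient — unit upward force at B: δ_{BB} = L³/(3EI) = 170.7/EI.
Compatibility at B: δ_0 − R_B·δ_{BB} = 0, so R_B = 24048/170.7 = 140.9 kip.
Vertical equilibrium: R_A = ΣP − R_B = 309 − 140.9 = 168.1 kip.

R_A = 168.1 kip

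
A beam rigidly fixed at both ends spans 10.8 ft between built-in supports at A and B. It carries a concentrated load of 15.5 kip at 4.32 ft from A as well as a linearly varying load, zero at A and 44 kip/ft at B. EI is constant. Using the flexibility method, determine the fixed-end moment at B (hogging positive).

M_B = 272.7 kip·ft

Take the two fixed-end moments M_A, M_B as redundants; the released structure is the simple span AB.
Simple-span end rotations at A and B under the given loads:
  at A: point load 15.5 at a = 4.32: Pab(L + b)/(6LEI) = 115.7/EI
  at B: point load 15.5 at a = 4.32: Pab(L + a)/(6LEI) = 101.2/EI
  at A: triangular load, peak 44: 7w₀L³/(360EI) = 1078/EI
  at B: triangular load, peak 44: w₀L³/(45EI) = 1232/EI
  θ_A0 = 1193/EI,  θ_B0 = 1333/EI
Flexibility coefficients: a unit moment at one end gives L/(3EI) there and L/(6EI) at the far end, so f₁₁ = f₂₂ = 3.6/EI and f₁₂ = f₂₁ = 1.8/EI.
Compatibility — zero rotation at each built-in end:
  3.6 M_A + 1.8 M_B = 1193
  1.8 M_A + 3.6 M_B = 1333
Solving the pair gives M_A = 195.2 kip·ft and M_B = 272.7 kip·ft (hogging).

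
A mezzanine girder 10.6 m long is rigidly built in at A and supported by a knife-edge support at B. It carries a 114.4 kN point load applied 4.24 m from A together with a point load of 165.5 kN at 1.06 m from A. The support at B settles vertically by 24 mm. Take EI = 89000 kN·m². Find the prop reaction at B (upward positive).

R_B = 20.81 kN

Take the reaction at B as the redundant and release it; the primary structure is a cantilever fixed at A.
Deflection at B on the released cantilever, summing each load's contribution:
  point load 114.4 at a = 4.24: Pa²(3L − a)/(6EI) = 9447/EI
  point load 165.5 at a = 1.06: Pa²(3L − a)/(6EI) = 952.7/EI
  δ_0 = 10400/EI
Flexibility coefficient — unit upward force at B: δ_{BB} = L³/(3EI) = 397/EI.
With EI = 89000 kN·m²: δ_0 = 0.11685 m and δ_{BB} = 0.004461 m/kN.
Compatibility — the beam at B must follow the support down by 0.024 m: δ_0 − R_B·δ_{BB} = 0.024, so R_B = (0.11685 − 0.024)/0.004461 = 20.81 kN.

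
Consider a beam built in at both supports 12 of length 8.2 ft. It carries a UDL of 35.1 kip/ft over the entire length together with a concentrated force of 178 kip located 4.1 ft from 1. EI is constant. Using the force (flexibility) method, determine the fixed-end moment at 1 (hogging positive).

Release both end moments; the primary structure is a simply-supported span 12 with redundants M_1 and M_2.
End rotations of the released simple span under the applied load (×1/EI):
  at 1: UDL 35.1: wL³/(24EI) = 806.4/EI
  at 2: UDL 35.1: wL³/(24EI) = 806.4/EI
  at 1: point load 178 at a = 4.1: Pab(L + b)/(6LEI) = 748/EI
  at 2: point load 178 at a = 4.1: Pab(L + a)/(6LEI) = 748/EI
  θ_10 = 1554/EI,  θ_20 = 1554/EI
Flexibility coefficients: a unit moment at one end gives L/(3EI) there and L/(6EI) at the far end, so f₁₁ = f₂₂ = 2.733/EI and f₁₂ = f₂₁ = 1.367/EI.
Compatibility — zero rotation at each built-in end:
  2.733 M_1 + 1.367 M_2 = 1554
  1.367 M_1 + 2.733 M_2 = 1554
Solving the pair gives M_1 = 379.1 kip·ft and M_2 = 379.1 kip·ft (hogging).

M_1 = 379.1 kip·ft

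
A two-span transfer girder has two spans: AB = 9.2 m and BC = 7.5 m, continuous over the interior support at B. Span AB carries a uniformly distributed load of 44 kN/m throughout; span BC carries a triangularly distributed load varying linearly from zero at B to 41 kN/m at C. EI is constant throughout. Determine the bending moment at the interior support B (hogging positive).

Insert a hinge at B; M_B is the redundant, and each span becomes simply supported.
End slopes at the hinge B, treating each span as simply supported:
  span AB: UDL 44: wL³/(24EI) = 1428/EI
  span BC: triangular load, peak 41: 7w₀L³/(360EI) = 336.3/EI
  relative rotation θ_0 = (1428 + 336.3)/EI = 1764/EI
A unit hogging moment at B produces rotation L₁/(3EI) + L₂/(3EI) = 5.567/EI.
Compatibility: M_B·(L₁+L₂)/(3EI) = θ_0, giving M_B = 316.9 kN·m (hogging).

M_B = 316.9 kN·m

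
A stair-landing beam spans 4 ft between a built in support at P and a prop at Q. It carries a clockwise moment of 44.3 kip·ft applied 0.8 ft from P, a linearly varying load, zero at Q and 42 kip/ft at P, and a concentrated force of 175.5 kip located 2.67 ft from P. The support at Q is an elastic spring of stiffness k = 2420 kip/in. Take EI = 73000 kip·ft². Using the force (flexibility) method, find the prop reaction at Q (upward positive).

Remove the prop at Q; the released (primary) structure is a cantilever built in at P.
Deflection at Q on the released cantilever, summing each load's contribution:
  clockwise couple 44.3 at a = 0.8: M₀a(2L − a)/(2EI) = 127.6/EI
  triangular load, peak 42 at the fixed end: w₀L⁴/(30EI) = 358.4/EI
  point load 175.5 at a = 2.67: Pa²(3L − a)/(6EI) = 1945/EI
  δ_0 = 2431/EI
Tip deflection under a unit load at Q: L³/(3EI) = 21.33/EI.
With EI = 73000 kip·ft²: δ_0 = 0.033308 ft and δ_{QQ} = 0.000292 ft/kip.
Compatibility — the spring shortens by R_Q/k under the reaction it provides: δ_0 − R_Q·δ_{QQ} = R_Q/k. With 1/k = 1/(2420×12) ft/kip = 0.000034 ft/kip, R_Q = δ_0 / (δ_{QQ} + 1/k) = 0.033308 / (0.000292 + 0.000034) = 102 kip.

R_Q = 102 kip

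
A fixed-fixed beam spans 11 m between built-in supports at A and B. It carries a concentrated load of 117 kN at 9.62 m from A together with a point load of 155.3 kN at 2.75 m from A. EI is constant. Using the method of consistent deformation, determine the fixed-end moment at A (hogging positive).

M_A = 257.9 kN·m

Release both end moments; the primary structure is a simply-supported span AB with redundants M_A and M_B.
On the primary (simply-supported) span, the end slopes from the loading are:
  at A: point load 117 at a = 9.62: Pab(L + b)/(6LEI) = 291.4/EI
  at B: point load 117 at a = 9.62: Pab(L + a)/(6LEI) = 485.3/EI
  at A: point load 155.3 at a = 2.75: Pab(L + b)/(6LEI) = 1028/EI
  at B: point load 155.3 at a = 2.75: Pab(L + a)/(6LEI) = 734/EI
  θ_A0 = 1319/EI,  θ_B0 = 1219/EI
Flexibility coefficients: a unit moment at one end gives L/(3EI) there and L/(6EI) at the far end, so f₁₁ = f₂₂ = 3.667/EI and f₁₂ = f₂₁ = 1.833/EI.
Compatibility — zero rotation at each built-in end:
  3.667 M_A + 1.833 M_B = 1319
  1.833 M_A + 3.667 M_B = 1219
Solving the pair gives M_A = 257.9 kN·m and M_B = 203.6 kN·m (hogging).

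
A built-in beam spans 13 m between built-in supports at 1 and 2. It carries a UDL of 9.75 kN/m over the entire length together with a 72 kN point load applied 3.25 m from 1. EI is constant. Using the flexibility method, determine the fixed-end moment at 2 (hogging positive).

Take the two fixed-end moments M_1, M_2 as redundants; the released structure is the simple span 12.
On the primary (simply-supported) span, the end slopes from the loading are:
  at 1: UDL 9.75: wL³/(24EI) = 892.5/EI
  at 2: UDL 9.75: wL³/(24EI) = 892.5/EI
  at 1: point load 72 at a = 3.25: Pab(L + b)/(6LEI) = 665.4/EI
  at 2: point load 72 at a = 3.25: Pab(L + a)/(6LEI) = 475.3/EI
  θ_10 = 1558/EI,  θ_20 = 1368/EI
Flexibility coefficients: a unit moment at one end gives L/(3EI) there and L/(6EI) at the far end, so f₁₁ = f₂₂ = 4.333/EI and f₁₂ = f₂₁ = 2.167/EI.
Compatibility — zero rotation at each built-in end:
  4.333 M_1 + 2.167 M_2 = 1558
  2.167 M_1 + 4.333 M_2 = 1368
Solving the pair gives M_1 = 268.9 kN·m and M_2 = 181.2 kN·m (hogging).

M_2 = 181.2 kN·m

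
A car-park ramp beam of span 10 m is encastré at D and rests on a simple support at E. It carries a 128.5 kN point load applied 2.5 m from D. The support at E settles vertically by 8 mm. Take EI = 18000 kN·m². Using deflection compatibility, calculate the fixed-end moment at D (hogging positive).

M_D = 215.1 kN·m

Release the roller at E. Primary structure: cantilever fixed at D.
Downward deflection at the released point E due to the loads:
  point load 128.5 at a = 2.5: Pa²(3L − a)/(6EI) = 3681/EI
Flexibility coefficient — unit upward force at E: δ_{EE} = L³/(3EI) = 333.3/EI.
With EI = 18000 kN·m²: δ_0 = 0.2045 m and δ_{EE} = 0.018519 m/kN.
Compatibility — the beam at E must follow the support down by 0.008 m: δ_0 − R_E·δ_{EE} = 0.008, so R_E = (0.2045 − 0.008)/0.018519 = 10.61 kN.
Moment equilibrium about D: M_D = Σ(load moments about D) − R_E·L = 321.2 − 10.61×10 = 215.1 kN·m.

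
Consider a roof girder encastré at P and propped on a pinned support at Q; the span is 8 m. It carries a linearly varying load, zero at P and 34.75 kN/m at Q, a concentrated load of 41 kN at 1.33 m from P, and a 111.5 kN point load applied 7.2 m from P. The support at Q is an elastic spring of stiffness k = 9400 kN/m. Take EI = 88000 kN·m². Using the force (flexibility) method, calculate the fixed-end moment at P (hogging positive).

M_P = 287.5 kN·m

Remove the prop at Q; the released (primary) structure is a cantilever built in at P.
Deflection at Q on the released cantilever, summing each load's contribution:
  triangular load, peak 34.75 at the free end: 11w₀L⁴/(120EI) = 13047/EI
  point load 41 at a = 1.33: Pa²(3L − a)/(6EI) = 274/EI
  point load 111.5 at a = 7.2: Pa²(3L − a)/(6EI) = 16184/EI
  δ_0 = 29506/EI
Tip deflection under a unit load at Q: L³/(3EI) = 170.7/EI.
With EI = 88000 kN·m²: δ_0 = 0.33529 m and δ_{QQ} = 0.001939 m/kN.
Compatibility — the spring shortens by R_Q/k under the reaction it provides: δ_0 − R_Q·δ_{QQ} = R_Q/k. With 1/k = 0.000106 m/kN, R_Q = δ_0 / (δ_{QQ} + 1/k) = 0.33529 / (0.001939 + 0.000106) = 163.9 kN.
Moment equilibrium about P: M_P = Σ(load moments about P) − R_Q·L = 1599 − 163.9×8 = 287.5 kN·m.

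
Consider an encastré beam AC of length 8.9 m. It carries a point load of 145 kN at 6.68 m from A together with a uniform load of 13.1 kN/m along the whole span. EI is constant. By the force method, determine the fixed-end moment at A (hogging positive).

M_A = 146.7 kN·m

Release both end moments; the primary structure is a simply-supported span AC with redundants M_A and M_C.
Simple-span end rotations at A and C under the given loads:
  at A: point load 145 at a = 6.68: Pab(L + b)/(6LEI) = 447.8/EI
  at C: point load 145 at a = 6.68: Pab(L + a)/(6LEI) = 627.4/EI
  at A: UDL 13.1: wL³/(24EI) = 384.8/EI
  at C: UDL 13.1: wL³/(24EI) = 384.8/EI
  θ_A0 = 832.6/EI,  θ_C0 = 1012/EI
Flexibility coefficients: a unit moment at one end gives L/(3EI) there and L/(6EI) at the far end, so f₁₁ = f₂₂ = 2.967/EI and f₁₂ = f₂₁ = 1.483/EI.
Compatibility — zero rotation at each built-in end:
  2.967 M_A + 1.483 M_C = 832.6
  1.483 M_A + 2.967 M_C = 1012
Solving the pair gives M_A = 146.7 kN·m and M_C = 267.8 kN·m (hogging).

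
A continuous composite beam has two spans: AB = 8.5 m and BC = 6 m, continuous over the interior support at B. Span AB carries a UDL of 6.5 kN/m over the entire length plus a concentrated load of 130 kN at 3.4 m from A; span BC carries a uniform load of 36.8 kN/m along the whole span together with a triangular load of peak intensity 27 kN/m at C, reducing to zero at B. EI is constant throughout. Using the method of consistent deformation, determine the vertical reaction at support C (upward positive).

R_C = 125.2 kN

Release continuity at B by inserting a hinge; the redundant is the internal moment M_B. The primary structure is two simply-supported spans AB and BC.
Discontinuity in slope at B on the released structure — sum the simple-span end rotations:
  span AB: UDL 6.5: wL³/(24EI) = 166.3/EI
  span AB: point load 130 at a = 3.4: Pab(L + a)/(6LEI) = 526/EI
  span BC: UDL 36.8: wL³/(24EI) = 331.2/EI
  span BC: triangular load, peak 27: 7w₀L³/(360EI) = 113.4/EI
  relative rotation θ_0 = (692.3 + 444.6)/EI = 1137/EI
A unit hogging moment at B produces rotation L₁/(3EI) + L₂/(3EI) = 4.833/EI.
Slope continuity at B: θ_0 = M_B·4.833/EI, so M_B = 1137/4.833 = 235.2 kN·m (hogging).
Span BC, ΣM about C: R_B^{BC}·6 = 824.4 + 235.2, so R_B^{BC} = 176.6 kN and R_C = 301.8 − 176.6 = 125.2 kN.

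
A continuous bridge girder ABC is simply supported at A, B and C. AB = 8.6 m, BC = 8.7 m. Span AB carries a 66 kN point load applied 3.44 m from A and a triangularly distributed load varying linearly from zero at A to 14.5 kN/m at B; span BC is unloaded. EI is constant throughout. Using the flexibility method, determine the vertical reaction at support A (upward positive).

Insert a hinge at B; M_B is the redundant, and each span becomes simply supported.
Discontinuity in slope at B on the released structure — sum the simple-span end rotations:
  span AB: point load 66 at a = 3.44: Pab(L + a)/(6LEI) = 273.4/EI
  span AB: triangular load, peak 14.5: w₀L³/(45EI) = 205/EI
  relative rotation θ_0 = (478.3 + 0)/EI = 478.3/EI
A unit hogging moment at B produces rotation L₁/(3EI) + L₂/(3EI) = 5.767/EI.
Compatibility: M_B·(L₁+L₂)/(3EI) = θ_0, giving M_B = 82.94 kN·m (hogging).
Span AB, ΣM about A with M_B applied at B: R_B^{AB}·8.6 = 584.5 + 82.94, so R_B^{AB} = 77.61 kN and R_A = 128.3 − 77.61 = 50.74 kN.

R_A = 50.74 kN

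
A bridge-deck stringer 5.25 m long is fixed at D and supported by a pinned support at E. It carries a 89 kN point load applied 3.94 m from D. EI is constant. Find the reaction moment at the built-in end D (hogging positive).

Choose R_E as the redundant. The primary structure is the cantilever fixed at D.
Downward deflection at the released point E due to the loads:
  point load 89 at a = 3.94: Pa²(3L − a)/(6EI) = 2719/EI
Flexibility coefficient — unit upward force at E: δ_{EE} = L³/(3EI) = 48.23/EI.
The prop prevents deflection at E: R_E = δ_0/δ_{EE} = 2719/48.23 = 56.38 kN.
Moment equilibrium about D: M_D = Σ(load moments about D) − R_E·L = 350.7 − 56.38×5.25 = 54.67 kN·m.

M_D = 54.67 kN·m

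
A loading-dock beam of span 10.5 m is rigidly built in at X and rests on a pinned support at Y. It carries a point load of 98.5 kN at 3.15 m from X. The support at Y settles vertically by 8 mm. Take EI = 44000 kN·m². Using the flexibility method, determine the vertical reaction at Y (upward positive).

R_Y = 11.06 kN

Choose R_Y as the redundant. The primary structure is the cantilever fixed at X.
Deflection at Y on the released cantilever, summing each load's contribution:
  point load 98.5 at a = 3.15: Pa²(3L − a)/(6EI) = 4618/EI
Flexibility coefficient — unit upward force at Y: δ_{YY} = L³/(3EI) = 385.9/EI.
With EI = 44000 kN·m²: δ_0 = 0.10496 m and δ_{YY} = 0.00877 m/kN.
Compatibility — the beam at Y must follow the support down by 0.008 m: δ_0 − R_Y·δ_{YY} = 0.008, so R_Y = (0.10496 − 0.008)/0.00877 = 11.06 kN.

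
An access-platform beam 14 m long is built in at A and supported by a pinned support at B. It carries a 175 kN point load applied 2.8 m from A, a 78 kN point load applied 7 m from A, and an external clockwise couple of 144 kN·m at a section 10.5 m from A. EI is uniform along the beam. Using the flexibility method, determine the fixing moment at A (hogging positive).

M_A = 499.1 kN·m

Release the roller at B. Primary structure: cantilever fixed at A.
Downward deflection at the released point B due to the loads:
  point load 175 at a = 2.8: Pa²(3L − a)/(6EI) = 8964/EI
  point load 78 at a = 7: Pa²(3L − a)/(6EI) = 22295/EI
  clockwise couple 144 at a = 10.5: M₀a(2L − a)/(2EI) = 13230/EI
  δ_0 = 44489/EI
Flexibility coefficient — unit upward force at B: δ_{BB} = L³/(3EI) = 914.7/EI.
The prop prevents deflection at B: R_B = δ_0/δ_{BB} = 44489/914.7 = 48.64 kN.
Moment equilibrium about A: M_A = Σ(load moments about A) − R_B·L = 1180 − 48.64×14 = 499.1 kN·m.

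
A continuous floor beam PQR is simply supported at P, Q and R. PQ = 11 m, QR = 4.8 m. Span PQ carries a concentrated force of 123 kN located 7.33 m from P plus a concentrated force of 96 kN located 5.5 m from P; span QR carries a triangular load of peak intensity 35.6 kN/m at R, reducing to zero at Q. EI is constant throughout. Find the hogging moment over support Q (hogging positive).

Release continuity at Q by inserting a hinge; the redundant is the internal moment M_Q. The primary structure is two simply-supported spans PQ and QR.
End slopes at the hinge Q, treating each span as simply supported:
  span PQ: point load 123 at a = 7.33: Pab(L + a)/(6LEI) = 919/EI
  span PQ: point load 96 at a = 5.5: Pab(L + a)/(6LEI) = 726/EI
  span QR: triangular load, peak 35.6: 7w₀L³/(360EI) = 76.55/EI
  relative rotation θ_0 = (1645 + 76.55)/EI = 1722/EI
A unit hogging moment at Q produces rotation L₁/(3EI) + L₂/(3EI) = 5.267/EI.
Compatibility: M_Q·(L₁+L₂)/(3EI) = θ_0, giving M_Q = 326.9 kN·m (hogging).

M_Q = 326.9 kN·m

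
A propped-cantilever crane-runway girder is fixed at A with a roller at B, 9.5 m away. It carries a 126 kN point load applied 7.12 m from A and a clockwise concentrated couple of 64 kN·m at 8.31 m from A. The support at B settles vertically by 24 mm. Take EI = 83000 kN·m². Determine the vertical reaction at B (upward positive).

R_B = 82.62 kN

Take the reaction at B as the redundant and release it; the primary structure is a cantilever fixed at A.
Free-end deflection of the primary structure under the applied loading (downward +):
  point load 126 at a = 7.12: Pa²(3L − a)/(6EI) = 22761/EI
  clockwise couple 64 at a = 8.31: M₀a(2L − a)/(2EI) = 2843/EI
  δ_0 = 25603/EI
Flexibility coefficient — unit upward force at B: δ_{BB} = L³/(3EI) = 285.8/EI.
With EI = 83000 kN·m²: δ_0 = 0.30848 m and δ_{BB} = 0.003443 m/kN.
Compatibility — the beam at B must follow the support down by 0.024 m: δ_0 − R_B·δ_{BB} = 0.024, so R_B = (0.30848 − 0.024)/0.003443 = 82.62 kN.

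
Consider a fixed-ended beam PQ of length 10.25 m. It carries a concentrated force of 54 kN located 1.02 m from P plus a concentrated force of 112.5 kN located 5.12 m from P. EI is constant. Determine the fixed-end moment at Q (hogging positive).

M_Q = 148.9 kN·m

Take the two fixed-end moments M_P, M_Q as redundants; the released structure is the simple span PQ.
Simple-span end rotations at P and Q under the given loads:
  at P: point load 54 at a = 1.02: Pab(L + b)/(6LEI) = 161/EI
  at Q: point load 54 at a = 1.02: Pab(L + a)/(6LEI) = 93.16/EI
  at P: point load 112.5 at a = 5.12: Pab(L + b)/(6LEI) = 739/EI
  at Q: point load 112.5 at a = 5.12: Pab(L + a)/(6LEI) = 738.5/EI
  θ_P0 = 900/EI,  θ_Q0 = 831.6/EI
Flexibility coefficients: a unit moment at one end gives L/(3EI) there and L/(6EI) at the far end, so f₁₁ = f₂₂ = 3.417/EI and f₁₂ = f₂₁ = 1.708/EI.
Compatibility — zero rotation at each built-in end:
  3.417 M_P + 1.708 M_Q = 900
  1.708 M_P + 3.417 M_Q = 831.6
Solving the pair gives M_P = 188.9 kN·m and M_Q = 148.9 kN·m (hogging).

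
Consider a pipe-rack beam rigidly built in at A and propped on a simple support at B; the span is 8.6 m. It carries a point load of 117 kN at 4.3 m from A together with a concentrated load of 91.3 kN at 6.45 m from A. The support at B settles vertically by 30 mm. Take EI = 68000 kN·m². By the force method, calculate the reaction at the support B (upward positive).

R_B = 84.72 kN

Choose R_B as the redundant. The primary structure is the cantilever fixed at A.
Downward deflection at the released point B due to the loads:
  point load 117 at a = 4.3: Pa²(3L − a)/(6EI) = 7752/EI
  point load 91.3 at a = 6.45: Pa²(3L − a)/(6EI) = 12250/EI
  δ_0 = 20001/EI
Tip deflection under a unit load at B: L³/(3EI) = 212/EI.
With EI = 68000 kN·m²: δ_0 = 0.29414 m and δ_{BB} = 0.003118 m/kN.
Compatibility — the beam at B must follow the support down by 0.03 m: δ_0 − R_B·δ_{BB} = 0.03, so R_B = (0.29414 − 0.03)/0.003118 = 84.72 kN.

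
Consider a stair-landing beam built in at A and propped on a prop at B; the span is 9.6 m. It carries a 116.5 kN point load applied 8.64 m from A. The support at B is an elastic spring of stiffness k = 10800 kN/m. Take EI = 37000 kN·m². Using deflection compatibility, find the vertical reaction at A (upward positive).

R_A = 18.55 kN

Take the reaction at B as the redundant and release it; the primary structure is a cantilever fixed at A.
Deflection at B on the released cantilever, summing each load's contribution:
  point load 116.5 at a = 8.64: Pa²(3L − a)/(6EI) = 29221/EI
Tip deflection under a unit load at B: L³/(3EI) = 294.9/EI.
With EI = 37000 kN·m²: δ_0 = 0.78975 m and δ_{BB} = 0.007971 m/kN.
Compatibility — the spring shortens by R_B/k under the reaction it provides: δ_0 − R_B·δ_{BB} = R_B/k. With 1/k = 0.000093 m/kN, R_B = δ_0 / (δ_{BB} + 1/k) = 0.78975 / (0.007971 + 0.000093) = 97.95 kN.
Vertical equilibrium: R_A = ΣP − R_B = 116.5 − 97.95 = 18.55 kN.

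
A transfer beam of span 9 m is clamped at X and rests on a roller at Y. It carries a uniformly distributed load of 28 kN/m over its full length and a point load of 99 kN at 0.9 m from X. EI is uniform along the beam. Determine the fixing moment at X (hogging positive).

Remove the prop at Y; the released (primary) structure is a cantilever built in at X.
Deflection at Y on the released cantilever, summing each load's contribution:
  UDL 28: wL⁴/(8EI) = 22964/EI
  point load 99 at a = 0.9: Pa²(3L − a)/(6EI) = 348.8/EI
  δ_0 = 23312/EI
Flexibility coefficient — unit upward force at Y: δ_{YY} = L³/(3EI) = 243/EI.
Compatibility at Y: δ_0 − R_Y·δ_{YY} = 0, so R_Y = 23312/243 = 95.94 kN.
Moment equilibrium about X: M_X = Σ(load moments about X) − R_Y·L = 1223 − 95.94×9 = 359.7 kN·m.

M_X = 359.7 kN·m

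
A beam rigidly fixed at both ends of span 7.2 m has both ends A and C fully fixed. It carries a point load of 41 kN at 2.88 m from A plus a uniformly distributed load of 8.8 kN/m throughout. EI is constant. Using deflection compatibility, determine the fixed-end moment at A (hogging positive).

M_A = 80.52 kN·m

Take the two fixed-end moments M_A, M_C as redundants; the released structure is the simple span AC.
End rotations of the released simple span under the applied load (×1/EI):
  at A: point load 41 at a = 2.88: Pab(L + b)/(6LEI) = 136/EI
  at C: point load 41 at a = 2.88: Pab(L + a)/(6LEI) = 119/EI
  at A: UDL 8.8: wL³/(24EI) = 136.9/EI
  at C: UDL 8.8: wL³/(24EI) = 136.9/EI
  θ_A0 = 272.9/EI,  θ_C0 = 255.9/EI
Flexibility coefficients: a unit moment at one end gives L/(3EI) there and L/(6EI) at the far end, so f₁₁ = f₂₂ = 2.4/EI and f₁₂ = f₂₁ = 1.2/EI.
Compatibility — zero rotation at each built-in end:
  2.4 M_A + 1.2 M_C = 272.9
  1.2 M_A + 2.4 M_C = 255.9
Solving the pair gives M_A = 80.52 kN·m and M_C = 66.36 kN·m (hogging).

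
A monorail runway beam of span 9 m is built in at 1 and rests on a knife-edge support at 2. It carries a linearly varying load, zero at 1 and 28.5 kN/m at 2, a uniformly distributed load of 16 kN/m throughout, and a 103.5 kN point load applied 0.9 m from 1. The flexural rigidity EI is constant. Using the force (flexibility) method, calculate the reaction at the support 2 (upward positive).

Choose R_2 as the redundant. The primary structure is the cantilever fixed at 1.
Primary-structure tip deflection at 2 by superposition:
  triangular load, peak 28.5 at the free end: 11w₀L⁴/(120EI) = 17141/EI
  UDL 16: wL⁴/(8EI) = 13122/EI
  point load 103.5 at a = 0.9: Pa²(3L − a)/(6EI) = 364.7/EI
  δ_0 = 30627/EI
Tip deflection under a unit load at 2: L³/(3EI) = 243/EI.
The prop prevents deflection at 2: R_2 = δ_0/δ_{22} = 30627/243 = 126 kN.

R_2 = 126 kN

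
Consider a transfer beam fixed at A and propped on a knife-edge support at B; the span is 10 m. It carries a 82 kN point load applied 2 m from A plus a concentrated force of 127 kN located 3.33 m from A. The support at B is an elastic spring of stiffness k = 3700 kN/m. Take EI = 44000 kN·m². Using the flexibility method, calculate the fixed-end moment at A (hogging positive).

Take the reaction at B as the redundant and release it; the primary structure is a cantilever fixed at A.
Primary-structure tip deflection at B by superposition:
  point load 82 at a = 2: Pa²(3L − a)/(6EI) = 1531/EI
  point load 127 at a = 3.33: Pa²(3L − a)/(6EI) = 6260/EI
  δ_0 = 7791/EI
Flexibility coefficient — unit upward force at B: δ_{BB} = L³/(3EI) = 333.3/EI.
With EI = 44000 kN·m²: δ_0 = 0.17706 m and δ_{BB} = 0.007576 m/kN.
Compatibility — the spring shortens by R_B/k under the reaction it provides: δ_0 − R_B·δ_{BB} = R_B/k. With 1/k = 0.00027 m/kN, R_B = δ_0 / (δ_{BB} + 1/k) = 0.17706 / (0.007576 + 0.00027) = 22.57 kN.
Moment equilibrium about A: M_A = Σ(load moments about A) − R_B·L = 586.9 − 22.57×10 = 361.2 kN·m.

M_A = 361.2 kN·m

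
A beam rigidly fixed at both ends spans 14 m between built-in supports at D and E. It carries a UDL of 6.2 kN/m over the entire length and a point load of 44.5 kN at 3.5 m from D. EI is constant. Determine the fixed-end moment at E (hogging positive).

M_E = 130.5 kN·m

Take the two fixed-end moments M_D, M_E as redundants; the released structure is the simple span DE.
On the primary (simply-supported) span, the end slopes from the loading are:
  at D: UDL 6.2: wL³/(24EI) = 708.9/EI
  at E: UDL 6.2: wL³/(24EI) = 708.9/EI
  at D: point load 44.5 at a = 3.5: Pab(L + b)/(6LEI) = 477/EI
  at E: point load 44.5 at a = 3.5: Pab(L + a)/(6LEI) = 340.7/EI
  θ_D0 = 1186/EI,  θ_E0 = 1050/EI
Flexibility coefficients: a unit moment at one end gives L/(3EI) there and L/(6EI) at the far end, so f₁₁ = f₂₂ = 4.667/EI and f₁₂ = f₂₁ = 2.333/EI.
Compatibility — zero rotation at each built-in end:
  4.667 M_D + 2.333 M_E = 1186
  2.333 M_D + 4.667 M_E = 1050
Solving the pair gives M_D = 188.9 kN·m and M_E = 130.5 kN·m (hogging).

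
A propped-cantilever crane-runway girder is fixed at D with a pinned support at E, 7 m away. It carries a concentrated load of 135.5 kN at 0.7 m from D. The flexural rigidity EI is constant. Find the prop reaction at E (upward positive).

Remove the prop at E; the released (primary) structure is a cantilever built in at D.
Primary-structure tip deflection at E by superposition:
  point load 135.5 at a = 0.7: Pa²(3L − a)/(6EI) = 224.6/EI
Flexibility coefficient — unit upward force at E: δ_{EE} = L³/(3EI) = 114.3/EI.
The prop prevents deflection at E: R_E = δ_0/δ_{EE} = 224.6/114.3 = 1.965 kN.

R_E = 1.965 kN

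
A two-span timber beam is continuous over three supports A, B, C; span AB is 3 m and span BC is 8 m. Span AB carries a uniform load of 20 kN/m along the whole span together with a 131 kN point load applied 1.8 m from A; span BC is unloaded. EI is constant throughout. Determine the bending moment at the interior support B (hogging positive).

M_B = 26.72 kN·m

Release continuity at B by inserting a hinge; the redundant is the internal moment M_B. The primary structure is two simply-supported spans AB and BC.
Discontinuity in slope at B on the released structure — sum the simple-span end rotations:
  span AB: UDL 20: wL³/(24EI) = 22.5/EI
  span AB: point load 131 at a = 1.8: Pab(L + a)/(6LEI) = 75.46/EI
  relative rotation θ_0 = (97.96 + 0)/EI = 97.96/EI
A unit hogging moment at B produces rotation L₁/(3EI) + L₂/(3EI) = 3.667/EI.
Compatibility: M_B·(L₁+L₂)/(3EI) = θ_0, giving M_B = 26.72 kN·m (hogging).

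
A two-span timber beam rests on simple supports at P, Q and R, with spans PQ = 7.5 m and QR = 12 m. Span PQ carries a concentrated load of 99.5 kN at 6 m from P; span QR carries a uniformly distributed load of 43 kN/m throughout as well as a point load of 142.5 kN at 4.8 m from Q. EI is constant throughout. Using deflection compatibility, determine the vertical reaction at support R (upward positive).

R_R = 255 kN

Insert a hinge at Q; M_Q is the redundant, and each span becomes simply supported.
End slopes at the hinge Q, treating each span as simply supported:
  span PQ: point load 99.5 at a = 6: Pab(L + a)/(6LEI) = 268.6/EI
  span QR: UDL 43: wL³/(24EI) = 3096/EI
  span QR: point load 142.5 at a = 4.8: Pab(L + b)/(6LEI) = 1313/EI
  relative rotation θ_0 = (268.6 + 4409)/EI = 4678/EI
A unit hogging moment at Q produces rotation L₁/(3EI) + L₂/(3EI) = 6.5/EI.
Slope continuity at Q: θ_0 = M_Q·6.5/EI, so M_Q = 4678/6.5 = 719.7 kN·m (hogging).
Span QR, ΣM about R: R_Q^{QR}·12 = 4122 + 719.7, so R_Q^{QR} = 403.5 kN and R_R = 658.5 − 403.5 = 255 kN.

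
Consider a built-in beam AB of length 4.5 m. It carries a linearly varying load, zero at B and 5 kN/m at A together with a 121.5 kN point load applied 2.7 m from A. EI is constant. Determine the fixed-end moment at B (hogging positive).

M_B = 82.11 kN·m

Take the two fixed-end moments M_A, M_B as redundants; the released structure is the simple span AB.
On the primary (simply-supported) span, the end slopes from the loading are:
  at A: triangular load, peak 5: w₀L³/(45EI) = 10.12/EI
  at B: triangular load, peak 5: 7w₀L³/(360EI) = 8.859/EI
  at A: point load 121.5 at a = 2.7: Pab(L + b)/(6LEI) = 137.8/EI
  at B: point load 121.5 at a = 2.7: Pab(L + a)/(6LEI) = 157.5/EI
  θ_A0 = 147.9/EI,  θ_B0 = 166.3/EI
Flexibility coefficients: a unit moment at one end gives L/(3EI) there and L/(6EI) at the far end, so f₁₁ = f₂₂ = 1.5/EI and f₁₂ = f₂₁ = 0.75/EI.
Compatibility — zero rotation at each built-in end:
  1.5 M_A + 0.75 M_B = 147.9
  0.75 M_A + 1.5 M_B = 166.3
Solving the pair gives M_A = 57.55 kN·m and M_B = 82.11 kN·m (hogging).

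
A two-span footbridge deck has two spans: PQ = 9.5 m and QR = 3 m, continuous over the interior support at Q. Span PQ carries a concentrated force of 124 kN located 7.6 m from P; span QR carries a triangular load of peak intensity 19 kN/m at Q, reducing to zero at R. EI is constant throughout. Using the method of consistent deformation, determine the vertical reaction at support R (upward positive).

Release continuity at Q by inserting a hinge; the redundant is the internal moment M_Q. The primary structure is two simply-supported spans PQ and QR.
Rotations at Q on the released spans (each span's end-slope, ×1/EI):
  span PQ: point load 124 at a = 7.6: Pab(L + a)/(6LEI) = 537.2/EI
  span QR: triangular load, peak 19: w₀L³/(45EI) = 11.4/EI
  relative rotation θ_0 = (537.2 + 11.4)/EI = 548.6/EI
A unit hogging moment at Q produces rotation L₁/(3EI) + L₂/(3EI) = 4.167/EI.
Slope continuity at Q: θ_0 = M_Q·4.167/EI, so M_Q = 548.6/4.167 = 131.7 kN·m (hogging).
Span QR, ΣM about R: R_Q^{QR}·3 = 57 + 131.7, so R_Q^{QR} = 62.89 kN and R_R = 28.5 − 62.89 = -34.39 kN.

R_R = -34.39 kN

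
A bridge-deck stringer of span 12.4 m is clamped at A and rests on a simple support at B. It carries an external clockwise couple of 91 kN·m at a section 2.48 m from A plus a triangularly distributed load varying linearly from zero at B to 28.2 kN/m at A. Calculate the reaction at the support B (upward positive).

Release the roller at B. Primary structure: cantilever fixed at A.
Downward deflection at the released point B due to the loads:
  clockwise couple 91 at a = 2.48: M₀a(2L − a)/(2EI) = 2519/EI
  triangular load, peak 28.2 at the fixed end: w₀L⁴/(30EI) = 22224/EI
  δ_0 = 24742/EI
Tip deflection under a unit load at B: L³/(3EI) = 635.5/EI.
The prop prevents deflection at B: R_B = δ_0/δ_{BB} = 24742/635.5 = 38.93 kN.

R_B = 38.93 kN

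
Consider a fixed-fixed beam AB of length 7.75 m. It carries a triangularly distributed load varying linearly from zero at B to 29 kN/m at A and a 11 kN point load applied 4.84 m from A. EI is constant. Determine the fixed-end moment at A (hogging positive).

M_A = 94.6 kN·m

Release both end moments; the primary structure is a simply-supported span AB with redundants M_A and M_B.
End rotations of the released simple span under the applied load (×1/EI):
  at A: triangular load, peak 29: w₀L³/(45EI) = 300/EI
  at B: triangular load, peak 29: 7w₀L³/(360EI) = 262.5/EI
  at A: point load 11 at a = 4.84: Pab(L + b)/(6LEI) = 35.52/EI
  at B: point load 11 at a = 4.84: Pab(L + a)/(6LEI) = 41.95/EI
  θ_A0 = 335.5/EI,  θ_B0 = 304.4/EI
Flexibility coefficients: a unit moment at one end gives L/(3EI) there and L/(6EI) at the far end, so f₁₁ = f₂₂ = 2.583/EI and f₁₂ = f₂₁ = 1.292/EI.
Compatibility — zero rotation at each built-in end:
  2.583 M_A + 1.292 M_B = 335.5
  1.292 M_A + 2.583 M_B = 304.4
Solving the pair gives M_A = 94.6 kN·m and M_B = 70.54 kN·m (hogging).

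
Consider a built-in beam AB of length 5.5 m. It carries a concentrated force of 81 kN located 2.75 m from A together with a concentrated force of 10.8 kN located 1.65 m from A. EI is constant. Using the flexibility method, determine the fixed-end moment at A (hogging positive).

M_A = 64.42 kN·m

Release both end moments; the primary structure is a simply-supported span AB with redundants M_A and M_B.
On the primary (simply-supported) span, the end slopes from the loading are:
  at A: point load 81 at a = 2.75: Pab(L + b)/(6LEI) = 153.1/EI
  at B: point load 81 at a = 2.75: Pab(L + a)/(6LEI) = 153.1/EI
  at A: point load 10.8 at a = 1.65: Pab(L + b)/(6LEI) = 19.44/EI
  at B: point load 10.8 at a = 1.65: Pab(L + a)/(6LEI) = 14.86/EI
  θ_A0 = 172.6/EI,  θ_B0 = 168/EI
Flexibility coefficients: a unit moment at one end gives L/(3EI) there and L/(6EI) at the far end, so f₁₁ = f₂₂ = 1.833/EI and f₁₂ = f₂₁ = 0.9167/EI.
Compatibility — zero rotation at each built-in end:
  1.833 M_A + 0.9167 M_B = 172.6
  0.9167 M_A + 1.833 M_B = 168
Solving the pair gives M_A = 64.42 kN·m and M_B = 59.43 kN·m (hogging).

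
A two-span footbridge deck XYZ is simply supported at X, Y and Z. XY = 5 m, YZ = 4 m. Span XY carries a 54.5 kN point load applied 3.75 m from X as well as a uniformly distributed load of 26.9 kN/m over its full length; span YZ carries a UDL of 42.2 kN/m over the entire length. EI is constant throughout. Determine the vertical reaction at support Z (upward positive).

R_Z = 57.14 kN

Insert a hinge at Y; M_Y is the redundant, and each span becomes simply supported.
Discontinuity in slope at Y on the released structure — sum the simple-span end rotations:
  span XY: point load 54.5 at a = 3.75: Pab(L + a)/(6LEI) = 74.51/EI
  span XY: UDL 26.9: wL³/(24EI) = 140.1/EI
  span YZ: UDL 42.2: wL³/(24EI) = 112.5/EI
  relative rotation θ_0 = (214.6 + 112.5)/EI = 327.1/EI
A unit hogging moment at Y produces rotation L₁/(3EI) + L₂/(3EI) = 3/EI.
Compatibility: M_Y·(L₁+L₂)/(3EI) = θ_0, giving M_Y = 109 kN·m (hogging).
Span YZ, ΣM about Z: R_Y^{YZ}·4 = 337.6 + 109, so R_Y^{YZ} = 111.7 kN and R_Z = 168.8 − 111.7 = 57.14 kN.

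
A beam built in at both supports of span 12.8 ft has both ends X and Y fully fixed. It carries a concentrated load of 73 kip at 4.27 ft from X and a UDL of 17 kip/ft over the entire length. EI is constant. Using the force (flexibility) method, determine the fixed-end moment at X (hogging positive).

Release both end moments; the primary structure is a simply-supported span XY with redundants M_X and M_Y.
On the primary (simply-supported) span, the end slopes from the loading are:
  at X: point load 73 at a = 4.27: Pab(L + b)/(6LEI) = 738.5/EI
  at Y: point load 73 at a = 4.27: Pab(L + a)/(6LEI) = 591/EI
  at X: UDL 17: wL³/(24EI) = 1485/EI
  at Y: UDL 17: wL³/(24EI) = 1485/EI
  θ_X0 = 2224/EI,  θ_Y0 = 2076/EI
Flexibility coefficients: a unit moment at one end gives L/(3EI) there and L/(6EI) at the far end, so f₁₁ = f₂₂ = 4.267/EI and f₁₂ = f₂₁ = 2.133/EI.
Compatibility — zero rotation at each built-in end:
  4.267 M_X + 2.133 M_Y = 2224
  2.133 M_X + 4.267 M_Y = 2076
Solving the pair gives M_X = 370.5 kip·ft and M_Y = 301.4 kip·ft (hogging).

M_X = 370.5 kip·ft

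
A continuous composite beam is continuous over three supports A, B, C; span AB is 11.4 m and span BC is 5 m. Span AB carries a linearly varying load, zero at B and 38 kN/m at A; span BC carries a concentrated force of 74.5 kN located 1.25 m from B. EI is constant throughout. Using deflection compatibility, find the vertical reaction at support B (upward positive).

R_B = 191.1 kN

Take M_B as the redundant. Released structure: two simple spans AB and BC with a hinge at B.
Discontinuity in slope at B on the released structure — sum the simple-span end rotations:
  span AB: triangular load, peak 38: 7w₀L³/(360EI) = 1095/EI
  span BC: point load 74.5 at a = 1.25: Pab(L + b)/(6LEI) = 101.9/EI
  relative rotation θ_0 = (1095 + 101.9)/EI = 1197/EI
A unit hogging moment at B produces rotation L₁/(3EI) + L₂/(3EI) = 5.467/EI.
Slope continuity at B: θ_0 = M_B·5.467/EI, so M_B = 1197/5.467 = 218.9 kN·m (hogging).
Span AB, ΣM about A with M_B applied at B: R_B^{AB}·11.4 = 823.1 + 218.9, so R_B^{AB} = 91.4 kN and R_A = 216.6 − 91.4 = 125.2 kN.
Span BC, ΣM about C: R_B^{BC}·5 = 279.4 + 218.9, so R_B^{BC} = 99.65 kN and R_C = 74.5 − 99.65 = -25.15 kN.
R_B = 91.4 + 99.65 = 191.1 kN.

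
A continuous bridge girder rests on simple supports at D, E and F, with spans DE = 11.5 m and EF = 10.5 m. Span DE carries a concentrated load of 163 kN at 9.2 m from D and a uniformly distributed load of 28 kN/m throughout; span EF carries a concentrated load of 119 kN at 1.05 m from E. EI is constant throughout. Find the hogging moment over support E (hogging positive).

Take M_E as the redundant. Released structure: two simple spans DE and EF with a hinge at E.
Discontinuity in slope at E on the released structure — sum the simple-span end rotations:
  span DE: point load 163 at a = 9.2: Pab(L + a)/(6LEI) = 1035/EI
  span DE: UDL 28: wL³/(24EI) = 1774/EI
  span EF: point load 119 at a = 1.05: Pab(L + b)/(6LEI) = 373.9/EI
  relative rotation θ_0 = (2809 + 373.9)/EI = 3183/EI
A unit hogging moment at E produces rotation L₁/(3EI) + L₂/(3EI) = 7.333/EI.
Compatibility: M_E·(L₁+L₂)/(3EI) = θ_0, giving M_E = 434 kN·m (hogging).

M_E = 434 kN·m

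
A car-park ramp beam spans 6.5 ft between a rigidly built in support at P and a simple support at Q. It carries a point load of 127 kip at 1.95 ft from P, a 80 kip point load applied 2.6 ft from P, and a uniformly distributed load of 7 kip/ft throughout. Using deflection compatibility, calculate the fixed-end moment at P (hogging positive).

Release the roller at Q. Primary structure: cantilever fixed at P.
Primary-structure tip deflection at Q by superposition:
  point load 127 at a = 1.95: Pa²(3L − a)/(6EI) = 1413/EI
  point load 80 at a = 2.6: Pa²(3L − a)/(6EI) = 1523/EI
  UDL 7: wL⁴/(8EI) = 1562/EI
  δ_0 = 4498/EI
Tip deflection under a unit load at Q: L³/(3EI) = 91.54/EI.
The prop prevents deflection at Q: R_Q = δ_0/δ_{QQ} = 4498/91.54 = 49.13 kip.
Moment equilibrium about P: M_P = Σ(load moments about P) − R_Q·L = 603.5 − 49.13×6.5 = 284.2 kip·ft.

M_P = 284.2 kip·ft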